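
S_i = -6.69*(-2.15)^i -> [-6.69, 14.38, -30.92, 66.49, -142.95]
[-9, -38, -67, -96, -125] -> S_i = -9 + -29*i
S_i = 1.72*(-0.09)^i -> [1.72, -0.15, 0.01, -0.0, 0.0]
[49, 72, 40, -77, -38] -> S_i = Random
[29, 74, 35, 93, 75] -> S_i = Random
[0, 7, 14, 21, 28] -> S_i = 0 + 7*i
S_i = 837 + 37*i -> [837, 874, 911, 948, 985]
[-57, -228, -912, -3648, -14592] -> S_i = -57*4^i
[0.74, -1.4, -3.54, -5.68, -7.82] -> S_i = 0.74 + -2.14*i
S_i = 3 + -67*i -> [3, -64, -131, -198, -265]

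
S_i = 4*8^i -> [4, 32, 256, 2048, 16384]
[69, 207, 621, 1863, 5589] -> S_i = 69*3^i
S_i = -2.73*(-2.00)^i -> [-2.73, 5.46, -10.92, 21.84, -43.68]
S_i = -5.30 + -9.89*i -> [-5.3, -15.19, -25.08, -34.97, -44.86]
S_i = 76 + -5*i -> [76, 71, 66, 61, 56]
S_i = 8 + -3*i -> [8, 5, 2, -1, -4]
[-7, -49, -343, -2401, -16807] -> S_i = -7*7^i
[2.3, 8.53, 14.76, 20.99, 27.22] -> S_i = 2.30 + 6.23*i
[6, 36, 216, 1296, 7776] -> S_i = 6*6^i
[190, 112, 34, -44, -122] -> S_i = 190 + -78*i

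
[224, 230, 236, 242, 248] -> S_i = 224 + 6*i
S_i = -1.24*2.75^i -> [-1.24, -3.41, -9.38, -25.79, -70.92]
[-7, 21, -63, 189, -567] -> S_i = -7*-3^i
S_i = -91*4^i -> [-91, -364, -1456, -5824, -23296]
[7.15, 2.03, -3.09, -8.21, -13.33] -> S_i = 7.15 + -5.12*i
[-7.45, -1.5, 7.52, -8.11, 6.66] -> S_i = Random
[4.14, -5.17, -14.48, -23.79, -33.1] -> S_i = 4.14 + -9.31*i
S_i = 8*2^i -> [8, 16, 32, 64, 128]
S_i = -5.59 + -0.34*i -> [-5.59, -5.93, -6.27, -6.61, -6.95]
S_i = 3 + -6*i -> [3, -3, -9, -15, -21]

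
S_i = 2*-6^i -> [2, -12, 72, -432, 2592]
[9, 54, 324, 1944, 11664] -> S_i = 9*6^i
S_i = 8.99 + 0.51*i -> [8.99, 9.5, 10.01, 10.52, 11.03]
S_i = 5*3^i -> [5, 15, 45, 135, 405]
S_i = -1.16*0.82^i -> [-1.16, -0.95, -0.78, -0.64, -0.52]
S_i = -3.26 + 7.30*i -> [-3.26, 4.04, 11.34, 18.64, 25.94]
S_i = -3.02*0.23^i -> [-3.02, -0.69, -0.16, -0.04, -0.01]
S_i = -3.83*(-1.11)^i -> [-3.83, 4.25, -4.72, 5.24, -5.81]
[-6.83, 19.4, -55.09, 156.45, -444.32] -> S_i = -6.83*(-2.84)^i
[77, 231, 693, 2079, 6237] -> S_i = 77*3^i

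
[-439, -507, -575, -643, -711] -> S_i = -439 + -68*i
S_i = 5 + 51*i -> [5, 56, 107, 158, 209]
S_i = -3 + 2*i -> [-3, -1, 1, 3, 5]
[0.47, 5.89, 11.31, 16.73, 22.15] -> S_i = 0.47 + 5.42*i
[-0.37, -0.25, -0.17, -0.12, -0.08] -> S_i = -0.37*0.68^i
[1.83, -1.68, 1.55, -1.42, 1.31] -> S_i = 1.83*(-0.92)^i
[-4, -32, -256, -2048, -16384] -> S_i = -4*8^i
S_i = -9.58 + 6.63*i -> [-9.58, -2.95, 3.68, 10.31, 16.94]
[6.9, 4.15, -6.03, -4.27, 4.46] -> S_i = Random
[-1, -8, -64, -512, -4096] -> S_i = -1*8^i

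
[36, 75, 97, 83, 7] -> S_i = Random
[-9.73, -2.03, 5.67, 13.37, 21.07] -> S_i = -9.73 + 7.70*i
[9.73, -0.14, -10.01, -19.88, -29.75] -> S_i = 9.73 + -9.87*i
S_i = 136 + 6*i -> [136, 142, 148, 154, 160]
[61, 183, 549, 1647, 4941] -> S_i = 61*3^i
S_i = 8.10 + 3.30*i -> [8.1, 11.4, 14.7, 18.0, 21.3]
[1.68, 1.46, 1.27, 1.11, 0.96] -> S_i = 1.68*0.87^i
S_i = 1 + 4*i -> [1, 5, 9, 13, 17]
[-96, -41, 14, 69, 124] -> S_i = -96 + 55*i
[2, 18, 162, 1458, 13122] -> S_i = 2*9^i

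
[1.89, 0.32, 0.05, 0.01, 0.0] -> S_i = 1.89*0.17^i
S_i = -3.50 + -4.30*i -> [-3.5, -7.8, -12.1, -16.4, -20.7]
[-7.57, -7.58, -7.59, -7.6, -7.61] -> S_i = -7.57 + -0.01*i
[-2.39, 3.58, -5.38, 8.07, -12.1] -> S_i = -2.39*(-1.50)^i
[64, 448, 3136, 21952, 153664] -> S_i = 64*7^i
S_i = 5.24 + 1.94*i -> [5.24, 7.18, 9.12, 11.06, 13.0]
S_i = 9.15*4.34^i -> [9.15, 39.71, 172.35, 747.98, 3246.24]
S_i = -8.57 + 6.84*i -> [-8.57, -1.73, 5.11, 11.95, 18.79]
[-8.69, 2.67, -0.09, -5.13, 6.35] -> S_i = Random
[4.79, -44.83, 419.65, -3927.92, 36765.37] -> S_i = 4.79*(-9.36)^i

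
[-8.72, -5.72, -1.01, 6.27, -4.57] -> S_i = Random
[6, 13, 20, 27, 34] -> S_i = 6 + 7*i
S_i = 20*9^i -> [20, 180, 1620, 14580, 131220]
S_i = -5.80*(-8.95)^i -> [-5.8, 51.91, -464.59, 4158.12, -37215.18]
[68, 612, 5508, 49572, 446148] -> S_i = 68*9^i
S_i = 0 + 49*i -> [0, 49, 98, 147, 196]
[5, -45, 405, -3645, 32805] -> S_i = 5*-9^i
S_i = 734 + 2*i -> [734, 736, 738, 740, 742]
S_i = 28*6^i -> [28, 168, 1008, 6048, 36288]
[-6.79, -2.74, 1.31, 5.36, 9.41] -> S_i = -6.79 + 4.05*i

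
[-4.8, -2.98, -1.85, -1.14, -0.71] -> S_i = -4.80*0.62^i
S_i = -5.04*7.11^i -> [-5.04, -35.83, -254.78, -1811.5, -12879.79]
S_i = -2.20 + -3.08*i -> [-2.2, -5.28, -8.36, -11.44, -14.52]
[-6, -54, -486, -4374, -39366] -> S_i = -6*9^i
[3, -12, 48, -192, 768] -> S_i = 3*-4^i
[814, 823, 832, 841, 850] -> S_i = 814 + 9*i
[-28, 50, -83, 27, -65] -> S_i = Random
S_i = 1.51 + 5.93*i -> [1.51, 7.44, 13.37, 19.3, 25.23]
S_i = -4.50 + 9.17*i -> [-4.5, 4.67, 13.84, 23.01, 32.18]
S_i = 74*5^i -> [74, 370, 1850, 9250, 46250]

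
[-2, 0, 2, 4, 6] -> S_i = -2 + 2*i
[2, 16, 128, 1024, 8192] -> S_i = 2*8^i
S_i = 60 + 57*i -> [60, 117, 174, 231, 288]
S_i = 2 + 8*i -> [2, 10, 18, 26, 34]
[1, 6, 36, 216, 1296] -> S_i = 1*6^i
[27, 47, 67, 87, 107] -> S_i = 27 + 20*i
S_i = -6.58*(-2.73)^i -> [-6.58, 17.96, -49.04, 133.88, -365.49]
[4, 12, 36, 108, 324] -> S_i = 4*3^i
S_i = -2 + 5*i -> [-2, 3, 8, 13, 18]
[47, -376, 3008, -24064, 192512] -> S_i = 47*-8^i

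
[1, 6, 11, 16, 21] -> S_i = 1 + 5*i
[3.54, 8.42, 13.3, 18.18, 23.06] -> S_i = 3.54 + 4.88*i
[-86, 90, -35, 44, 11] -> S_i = Random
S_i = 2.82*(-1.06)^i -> [2.82, -2.99, 3.17, -3.36, 3.56]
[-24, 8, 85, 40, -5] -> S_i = Random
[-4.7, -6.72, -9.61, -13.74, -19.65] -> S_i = -4.70*1.43^i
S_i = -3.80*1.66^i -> [-3.8, -6.31, -10.47, -17.38, -28.85]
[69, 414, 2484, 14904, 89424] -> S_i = 69*6^i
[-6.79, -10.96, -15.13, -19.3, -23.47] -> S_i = -6.79 + -4.17*i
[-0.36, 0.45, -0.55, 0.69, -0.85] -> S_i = -0.36*(-1.24)^i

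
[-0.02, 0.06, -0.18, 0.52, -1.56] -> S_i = -0.02*(-2.97)^i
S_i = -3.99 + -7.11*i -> [-3.99, -11.1, -18.21, -25.32, -32.43]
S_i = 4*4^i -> [4, 16, 64, 256, 1024]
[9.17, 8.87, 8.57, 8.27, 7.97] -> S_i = 9.17 + -0.30*i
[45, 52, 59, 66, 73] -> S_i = 45 + 7*i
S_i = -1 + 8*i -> [-1, 7, 15, 23, 31]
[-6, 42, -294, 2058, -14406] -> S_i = -6*-7^i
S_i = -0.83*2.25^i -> [-0.83, -1.87, -4.2, -9.45, -21.27]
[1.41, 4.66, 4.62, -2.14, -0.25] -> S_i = Random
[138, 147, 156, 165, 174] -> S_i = 138 + 9*i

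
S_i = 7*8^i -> [7, 56, 448, 3584, 28672]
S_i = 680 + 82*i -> [680, 762, 844, 926, 1008]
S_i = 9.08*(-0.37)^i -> [9.08, -3.36, 1.24, -0.46, 0.17]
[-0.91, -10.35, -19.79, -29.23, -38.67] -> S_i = -0.91 + -9.44*i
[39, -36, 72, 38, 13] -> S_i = Random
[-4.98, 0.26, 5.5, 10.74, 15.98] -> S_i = -4.98 + 5.24*i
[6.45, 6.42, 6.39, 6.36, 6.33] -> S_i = 6.45 + -0.03*i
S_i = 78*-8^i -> [78, -624, 4992, -39936, 319488]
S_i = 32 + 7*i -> [32, 39, 46, 53, 60]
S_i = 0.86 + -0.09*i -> [0.86, 0.77, 0.68, 0.59, 0.5]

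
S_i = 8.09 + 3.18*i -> [8.09, 11.27, 14.45, 17.63, 20.81]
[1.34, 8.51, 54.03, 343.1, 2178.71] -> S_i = 1.34*6.35^i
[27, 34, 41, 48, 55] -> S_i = 27 + 7*i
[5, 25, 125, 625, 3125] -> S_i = 5*5^i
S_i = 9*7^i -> [9, 63, 441, 3087, 21609]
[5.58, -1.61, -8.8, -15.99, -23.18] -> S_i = 5.58 + -7.19*i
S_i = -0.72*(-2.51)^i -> [-0.72, 1.81, -4.54, 11.39, -28.58]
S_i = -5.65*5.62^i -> [-5.65, -31.75, -178.45, -1002.9, -5636.29]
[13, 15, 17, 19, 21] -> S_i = 13 + 2*i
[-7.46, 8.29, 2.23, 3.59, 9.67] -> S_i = Random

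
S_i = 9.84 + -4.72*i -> [9.84, 5.12, 0.4, -4.32, -9.04]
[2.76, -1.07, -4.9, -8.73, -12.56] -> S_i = 2.76 + -3.83*i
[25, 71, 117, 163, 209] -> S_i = 25 + 46*i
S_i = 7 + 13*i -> [7, 20, 33, 46, 59]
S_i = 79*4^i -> [79, 316, 1264, 5056, 20224]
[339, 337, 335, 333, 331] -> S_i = 339 + -2*i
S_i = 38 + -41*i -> [38, -3, -44, -85, -126]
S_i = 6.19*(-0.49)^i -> [6.19, -3.03, 1.49, -0.73, 0.36]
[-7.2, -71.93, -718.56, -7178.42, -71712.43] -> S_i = -7.20*9.99^i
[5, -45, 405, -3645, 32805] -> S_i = 5*-9^i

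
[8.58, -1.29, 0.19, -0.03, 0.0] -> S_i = 8.58*(-0.15)^i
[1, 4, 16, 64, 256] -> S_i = 1*4^i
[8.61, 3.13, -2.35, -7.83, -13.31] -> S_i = 8.61 + -5.48*i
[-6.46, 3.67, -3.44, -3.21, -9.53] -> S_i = Random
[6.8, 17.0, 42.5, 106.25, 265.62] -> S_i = 6.80*2.50^i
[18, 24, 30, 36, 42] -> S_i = 18 + 6*i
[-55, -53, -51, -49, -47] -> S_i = -55 + 2*i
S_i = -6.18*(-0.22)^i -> [-6.18, 1.36, -0.3, 0.07, -0.01]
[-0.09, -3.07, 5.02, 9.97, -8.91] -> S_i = Random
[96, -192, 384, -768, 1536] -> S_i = 96*-2^i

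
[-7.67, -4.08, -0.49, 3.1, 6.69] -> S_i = -7.67 + 3.59*i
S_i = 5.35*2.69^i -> [5.35, 14.39, 38.71, 104.14, 280.13]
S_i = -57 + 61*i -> [-57, 4, 65, 126, 187]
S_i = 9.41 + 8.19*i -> [9.41, 17.6, 25.79, 33.98, 42.17]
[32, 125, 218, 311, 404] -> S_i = 32 + 93*i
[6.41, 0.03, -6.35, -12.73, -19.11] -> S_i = 6.41 + -6.38*i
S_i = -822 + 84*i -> [-822, -738, -654, -570, -486]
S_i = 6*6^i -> [6, 36, 216, 1296, 7776]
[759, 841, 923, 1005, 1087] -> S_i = 759 + 82*i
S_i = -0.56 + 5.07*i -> [-0.56, 4.51, 9.58, 14.65, 19.72]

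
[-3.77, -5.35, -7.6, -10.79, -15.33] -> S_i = -3.77*1.42^i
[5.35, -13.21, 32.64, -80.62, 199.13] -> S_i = 5.35*(-2.47)^i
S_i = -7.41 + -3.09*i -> [-7.41, -10.5, -13.59, -16.68, -19.77]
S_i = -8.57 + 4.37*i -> [-8.57, -4.2, 0.17, 4.54, 8.91]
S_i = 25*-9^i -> [25, -225, 2025, -18225, 164025]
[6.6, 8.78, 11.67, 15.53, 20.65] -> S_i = 6.60*1.33^i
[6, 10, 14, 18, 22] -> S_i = 6 + 4*i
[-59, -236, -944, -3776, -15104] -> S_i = -59*4^i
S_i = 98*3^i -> [98, 294, 882, 2646, 7938]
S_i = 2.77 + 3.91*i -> [2.77, 6.68, 10.59, 14.5, 18.41]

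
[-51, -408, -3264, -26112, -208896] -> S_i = -51*8^i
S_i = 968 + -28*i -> [968, 940, 912, 884, 856]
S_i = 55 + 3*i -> [55, 58, 61, 64, 67]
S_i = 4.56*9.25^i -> [4.56, 42.18, 390.16, 3609.03, 33383.49]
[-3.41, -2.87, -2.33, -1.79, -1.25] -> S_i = -3.41 + 0.54*i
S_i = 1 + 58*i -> [1, 59, 117, 175, 233]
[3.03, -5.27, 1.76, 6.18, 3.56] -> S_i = Random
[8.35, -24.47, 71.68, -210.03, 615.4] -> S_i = 8.35*(-2.93)^i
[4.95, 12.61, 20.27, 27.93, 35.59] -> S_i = 4.95 + 7.66*i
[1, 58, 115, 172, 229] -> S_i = 1 + 57*i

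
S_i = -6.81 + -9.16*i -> [-6.81, -15.97, -25.13, -34.29, -43.45]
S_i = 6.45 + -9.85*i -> [6.45, -3.4, -13.25, -23.1, -32.95]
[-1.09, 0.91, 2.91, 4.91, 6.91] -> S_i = -1.09 + 2.00*i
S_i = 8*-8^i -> [8, -64, 512, -4096, 32768]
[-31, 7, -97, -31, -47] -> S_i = Random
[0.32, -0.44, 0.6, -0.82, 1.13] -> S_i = 0.32*(-1.37)^i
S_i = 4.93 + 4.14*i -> [4.93, 9.07, 13.21, 17.35, 21.49]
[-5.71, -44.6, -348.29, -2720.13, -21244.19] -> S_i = -5.71*7.81^i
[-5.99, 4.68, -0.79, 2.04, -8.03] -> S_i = Random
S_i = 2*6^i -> [2, 12, 72, 432, 2592]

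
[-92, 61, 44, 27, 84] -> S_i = Random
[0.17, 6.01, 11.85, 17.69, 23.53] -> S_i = 0.17 + 5.84*i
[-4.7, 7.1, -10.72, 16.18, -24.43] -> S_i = -4.70*(-1.51)^i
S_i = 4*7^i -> [4, 28, 196, 1372, 9604]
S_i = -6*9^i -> [-6, -54, -486, -4374, -39366]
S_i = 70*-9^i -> [70, -630, 5670, -51030, 459270]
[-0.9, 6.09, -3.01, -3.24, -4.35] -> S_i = Random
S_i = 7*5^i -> [7, 35, 175, 875, 4375]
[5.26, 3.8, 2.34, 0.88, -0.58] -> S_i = 5.26 + -1.46*i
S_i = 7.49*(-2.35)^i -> [7.49, -17.6, 41.36, -97.2, 228.43]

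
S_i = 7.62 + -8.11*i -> [7.62, -0.49, -8.6, -16.71, -24.82]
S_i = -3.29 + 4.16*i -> [-3.29, 0.87, 5.03, 9.19, 13.35]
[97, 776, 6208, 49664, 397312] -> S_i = 97*8^i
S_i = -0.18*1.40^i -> [-0.18, -0.25, -0.35, -0.49, -0.69]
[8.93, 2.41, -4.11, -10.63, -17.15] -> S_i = 8.93 + -6.52*i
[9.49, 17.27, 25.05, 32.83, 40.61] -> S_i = 9.49 + 7.78*i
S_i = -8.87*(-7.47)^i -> [-8.87, 66.26, -494.95, 3697.31, -27618.88]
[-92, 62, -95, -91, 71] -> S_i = Random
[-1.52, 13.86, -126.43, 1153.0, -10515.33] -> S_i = -1.52*(-9.12)^i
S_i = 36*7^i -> [36, 252, 1764, 12348, 86436]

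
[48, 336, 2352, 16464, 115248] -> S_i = 48*7^i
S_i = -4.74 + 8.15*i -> [-4.74, 3.41, 11.56, 19.71, 27.86]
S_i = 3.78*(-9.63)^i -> [3.78, -36.4, 350.55, -3375.75, 32508.5]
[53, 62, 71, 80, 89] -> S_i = 53 + 9*i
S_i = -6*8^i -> [-6, -48, -384, -3072, -24576]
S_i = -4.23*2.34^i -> [-4.23, -9.9, -23.16, -54.2, -126.82]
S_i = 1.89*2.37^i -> [1.89, 4.48, 10.62, 25.16, 59.63]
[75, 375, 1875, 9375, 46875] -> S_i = 75*5^i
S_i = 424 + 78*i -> [424, 502, 580, 658, 736]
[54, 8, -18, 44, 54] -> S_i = Random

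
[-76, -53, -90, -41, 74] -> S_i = Random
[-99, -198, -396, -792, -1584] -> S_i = -99*2^i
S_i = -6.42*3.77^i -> [-6.42, -24.2, -91.25, -344.0, -1296.88]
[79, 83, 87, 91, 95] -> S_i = 79 + 4*i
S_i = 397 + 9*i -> [397, 406, 415, 424, 433]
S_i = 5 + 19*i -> [5, 24, 43, 62, 81]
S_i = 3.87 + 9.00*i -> [3.87, 12.87, 21.87, 30.87, 39.87]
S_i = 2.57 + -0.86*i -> [2.57, 1.71, 0.85, -0.01, -0.87]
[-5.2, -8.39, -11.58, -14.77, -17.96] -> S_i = -5.20 + -3.19*i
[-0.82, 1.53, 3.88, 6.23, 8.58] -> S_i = -0.82 + 2.35*i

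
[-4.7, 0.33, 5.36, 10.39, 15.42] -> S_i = -4.70 + 5.03*i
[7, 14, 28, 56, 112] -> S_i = 7*2^i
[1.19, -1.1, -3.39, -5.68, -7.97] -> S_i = 1.19 + -2.29*i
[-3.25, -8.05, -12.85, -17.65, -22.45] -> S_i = -3.25 + -4.80*i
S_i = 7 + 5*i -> [7, 12, 17, 22, 27]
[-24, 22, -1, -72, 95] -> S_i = Random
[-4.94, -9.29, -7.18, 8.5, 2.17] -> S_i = Random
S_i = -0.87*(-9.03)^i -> [-0.87, 7.86, -70.94, 640.59, -5784.56]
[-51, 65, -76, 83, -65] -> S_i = Random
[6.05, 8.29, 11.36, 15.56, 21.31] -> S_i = 6.05*1.37^i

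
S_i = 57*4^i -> [57, 228, 912, 3648, 14592]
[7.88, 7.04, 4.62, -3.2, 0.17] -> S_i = Random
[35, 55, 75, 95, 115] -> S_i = 35 + 20*i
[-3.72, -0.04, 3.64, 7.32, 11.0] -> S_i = -3.72 + 3.68*i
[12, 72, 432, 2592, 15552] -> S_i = 12*6^i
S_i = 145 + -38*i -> [145, 107, 69, 31, -7]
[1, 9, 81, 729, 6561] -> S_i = 1*9^i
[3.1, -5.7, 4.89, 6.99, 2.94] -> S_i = Random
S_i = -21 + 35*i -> [-21, 14, 49, 84, 119]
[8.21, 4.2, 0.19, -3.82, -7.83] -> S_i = 8.21 + -4.01*i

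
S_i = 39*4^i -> [39, 156, 624, 2496, 9984]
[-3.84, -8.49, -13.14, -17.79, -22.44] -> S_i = -3.84 + -4.65*i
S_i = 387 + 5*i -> [387, 392, 397, 402, 407]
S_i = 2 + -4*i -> [2, -2, -6, -10, -14]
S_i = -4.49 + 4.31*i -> [-4.49, -0.18, 4.13, 8.44, 12.75]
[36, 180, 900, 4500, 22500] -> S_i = 36*5^i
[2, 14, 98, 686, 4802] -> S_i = 2*7^i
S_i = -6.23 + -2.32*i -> [-6.23, -8.55, -10.87, -13.19, -15.51]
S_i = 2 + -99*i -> [2, -97, -196, -295, -394]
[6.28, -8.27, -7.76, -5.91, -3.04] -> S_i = Random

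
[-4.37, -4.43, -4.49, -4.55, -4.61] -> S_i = -4.37 + -0.06*i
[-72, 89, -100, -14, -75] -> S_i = Random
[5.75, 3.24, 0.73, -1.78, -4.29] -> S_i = 5.75 + -2.51*i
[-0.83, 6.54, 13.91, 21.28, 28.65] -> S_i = -0.83 + 7.37*i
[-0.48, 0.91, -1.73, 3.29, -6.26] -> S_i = -0.48*(-1.90)^i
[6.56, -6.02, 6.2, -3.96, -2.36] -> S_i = Random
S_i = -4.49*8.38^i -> [-4.49, -37.63, -315.31, -2642.28, -22142.28]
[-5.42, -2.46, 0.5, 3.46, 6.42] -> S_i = -5.42 + 2.96*i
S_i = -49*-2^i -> [-49, 98, -196, 392, -784]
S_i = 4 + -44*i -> [4, -40, -84, -128, -172]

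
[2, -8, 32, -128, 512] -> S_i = 2*-4^i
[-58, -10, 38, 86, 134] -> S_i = -58 + 48*i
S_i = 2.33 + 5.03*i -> [2.33, 7.36, 12.39, 17.42, 22.45]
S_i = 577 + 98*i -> [577, 675, 773, 871, 969]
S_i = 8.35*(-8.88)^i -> [8.35, -74.15, 658.43, -5846.9, 51920.44]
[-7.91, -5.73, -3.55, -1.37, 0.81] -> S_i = -7.91 + 2.18*i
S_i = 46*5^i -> [46, 230, 1150, 5750, 28750]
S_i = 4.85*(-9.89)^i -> [4.85, -47.97, 474.39, -4691.7, 46400.95]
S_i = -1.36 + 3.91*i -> [-1.36, 2.55, 6.46, 10.37, 14.28]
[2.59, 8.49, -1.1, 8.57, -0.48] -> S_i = Random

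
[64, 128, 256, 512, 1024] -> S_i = 64*2^i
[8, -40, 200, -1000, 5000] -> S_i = 8*-5^i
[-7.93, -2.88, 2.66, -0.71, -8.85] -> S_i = Random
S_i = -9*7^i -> [-9, -63, -441, -3087, -21609]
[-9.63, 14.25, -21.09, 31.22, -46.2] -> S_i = -9.63*(-1.48)^i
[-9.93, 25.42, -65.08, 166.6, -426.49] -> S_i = -9.93*(-2.56)^i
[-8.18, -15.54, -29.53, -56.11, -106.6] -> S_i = -8.18*1.90^i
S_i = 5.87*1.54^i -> [5.87, 9.04, 13.92, 21.44, 33.02]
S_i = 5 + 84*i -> [5, 89, 173, 257, 341]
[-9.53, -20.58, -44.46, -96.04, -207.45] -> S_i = -9.53*2.16^i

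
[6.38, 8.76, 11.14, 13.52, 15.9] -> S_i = 6.38 + 2.38*i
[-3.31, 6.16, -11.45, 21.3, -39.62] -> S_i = -3.31*(-1.86)^i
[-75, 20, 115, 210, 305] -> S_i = -75 + 95*i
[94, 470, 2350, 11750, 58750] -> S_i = 94*5^i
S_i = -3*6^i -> [-3, -18, -108, -648, -3888]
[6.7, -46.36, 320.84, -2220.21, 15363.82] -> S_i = 6.70*(-6.92)^i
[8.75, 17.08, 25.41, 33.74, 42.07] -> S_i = 8.75 + 8.33*i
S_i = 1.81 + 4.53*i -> [1.81, 6.34, 10.87, 15.4, 19.93]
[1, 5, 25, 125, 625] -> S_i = 1*5^i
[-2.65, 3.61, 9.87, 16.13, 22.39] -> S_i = -2.65 + 6.26*i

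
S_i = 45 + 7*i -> [45, 52, 59, 66, 73]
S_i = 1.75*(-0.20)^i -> [1.75, -0.35, 0.07, -0.01, 0.0]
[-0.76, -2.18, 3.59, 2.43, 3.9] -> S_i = Random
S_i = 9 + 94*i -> [9, 103, 197, 291, 385]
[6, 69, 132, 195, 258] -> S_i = 6 + 63*i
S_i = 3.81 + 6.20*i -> [3.81, 10.01, 16.21, 22.41, 28.61]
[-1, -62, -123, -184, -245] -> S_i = -1 + -61*i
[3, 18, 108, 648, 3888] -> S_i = 3*6^i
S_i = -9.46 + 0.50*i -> [-9.46, -8.96, -8.46, -7.96, -7.46]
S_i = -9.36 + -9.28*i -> [-9.36, -18.64, -27.92, -37.2, -46.48]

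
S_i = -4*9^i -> [-4, -36, -324, -2916, -26244]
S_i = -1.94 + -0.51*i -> [-1.94, -2.45, -2.96, -3.47, -3.98]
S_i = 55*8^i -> [55, 440, 3520, 28160, 225280]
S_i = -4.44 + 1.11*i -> [-4.44, -3.33, -2.22, -1.11, 0.0]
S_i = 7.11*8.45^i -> [7.11, 60.08, 507.67, 4289.83, 36249.03]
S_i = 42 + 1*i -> [42, 43, 44, 45, 46]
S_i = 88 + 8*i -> [88, 96, 104, 112, 120]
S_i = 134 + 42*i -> [134, 176, 218, 260, 302]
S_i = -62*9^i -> [-62, -558, -5022, -45198, -406782]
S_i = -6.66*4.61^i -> [-6.66, -30.7, -141.54, -652.49, -3008.0]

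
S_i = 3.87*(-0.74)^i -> [3.87, -2.86, 2.12, -1.57, 1.16]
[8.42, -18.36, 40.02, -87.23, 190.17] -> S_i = 8.42*(-2.18)^i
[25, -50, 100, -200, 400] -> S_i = 25*-2^i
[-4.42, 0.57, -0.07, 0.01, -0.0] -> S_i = -4.42*(-0.13)^i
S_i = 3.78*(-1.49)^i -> [3.78, -5.63, 8.39, -12.5, 18.63]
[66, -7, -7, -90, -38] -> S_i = Random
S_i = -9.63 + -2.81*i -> [-9.63, -12.44, -15.25, -18.06, -20.87]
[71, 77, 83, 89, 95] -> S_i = 71 + 6*i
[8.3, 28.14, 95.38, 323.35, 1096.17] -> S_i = 8.30*3.39^i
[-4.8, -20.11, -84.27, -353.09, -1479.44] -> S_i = -4.80*4.19^i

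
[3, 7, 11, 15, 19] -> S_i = 3 + 4*i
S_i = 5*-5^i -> [5, -25, 125, -625, 3125]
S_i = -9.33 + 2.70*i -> [-9.33, -6.63, -3.93, -1.23, 1.47]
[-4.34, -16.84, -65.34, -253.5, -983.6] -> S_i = -4.34*3.88^i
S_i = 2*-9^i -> [2, -18, 162, -1458, 13122]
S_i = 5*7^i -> [5, 35, 245, 1715, 12005]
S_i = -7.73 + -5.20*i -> [-7.73, -12.93, -18.13, -23.33, -28.53]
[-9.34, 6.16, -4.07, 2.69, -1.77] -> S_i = -9.34*(-0.66)^i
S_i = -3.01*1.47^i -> [-3.01, -4.42, -6.5, -9.56, -14.06]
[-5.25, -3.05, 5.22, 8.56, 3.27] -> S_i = Random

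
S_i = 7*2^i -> [7, 14, 28, 56, 112]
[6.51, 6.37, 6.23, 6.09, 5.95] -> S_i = 6.51 + -0.14*i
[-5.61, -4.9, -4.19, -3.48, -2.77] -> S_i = -5.61 + 0.71*i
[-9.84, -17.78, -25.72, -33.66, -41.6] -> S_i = -9.84 + -7.94*i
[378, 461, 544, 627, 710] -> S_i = 378 + 83*i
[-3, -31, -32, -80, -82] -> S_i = Random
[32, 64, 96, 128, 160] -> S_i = 32 + 32*i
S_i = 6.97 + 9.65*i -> [6.97, 16.62, 26.27, 35.92, 45.57]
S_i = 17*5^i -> [17, 85, 425, 2125, 10625]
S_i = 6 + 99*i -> [6, 105, 204, 303, 402]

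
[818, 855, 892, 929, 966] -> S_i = 818 + 37*i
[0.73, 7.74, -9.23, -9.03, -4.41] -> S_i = Random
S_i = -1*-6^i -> [-1, 6, -36, 216, -1296]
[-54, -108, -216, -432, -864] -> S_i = -54*2^i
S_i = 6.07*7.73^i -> [6.07, 46.92, 362.7, 2803.67, 21672.38]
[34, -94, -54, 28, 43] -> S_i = Random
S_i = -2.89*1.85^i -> [-2.89, -5.35, -9.89, -18.3, -33.85]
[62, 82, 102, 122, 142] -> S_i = 62 + 20*i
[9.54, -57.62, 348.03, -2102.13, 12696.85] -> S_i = 9.54*(-6.04)^i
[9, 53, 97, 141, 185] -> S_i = 9 + 44*i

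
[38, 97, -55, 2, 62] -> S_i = Random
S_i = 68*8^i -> [68, 544, 4352, 34816, 278528]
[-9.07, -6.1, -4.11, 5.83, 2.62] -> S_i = Random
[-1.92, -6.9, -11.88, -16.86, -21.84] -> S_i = -1.92 + -4.98*i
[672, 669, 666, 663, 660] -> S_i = 672 + -3*i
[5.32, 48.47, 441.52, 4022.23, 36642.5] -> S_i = 5.32*9.11^i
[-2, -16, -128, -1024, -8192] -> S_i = -2*8^i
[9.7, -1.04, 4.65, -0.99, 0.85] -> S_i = Random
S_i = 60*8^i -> [60, 480, 3840, 30720, 245760]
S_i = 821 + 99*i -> [821, 920, 1019, 1118, 1217]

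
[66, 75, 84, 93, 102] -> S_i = 66 + 9*i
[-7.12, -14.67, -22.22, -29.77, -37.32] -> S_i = -7.12 + -7.55*i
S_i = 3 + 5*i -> [3, 8, 13, 18, 23]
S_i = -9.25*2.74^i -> [-9.25, -25.35, -69.45, -190.28, -521.37]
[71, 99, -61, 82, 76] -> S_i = Random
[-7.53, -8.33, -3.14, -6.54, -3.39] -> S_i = Random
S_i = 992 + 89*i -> [992, 1081, 1170, 1259, 1348]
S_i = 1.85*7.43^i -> [1.85, 13.75, 102.13, 758.82, 5638.02]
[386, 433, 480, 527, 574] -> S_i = 386 + 47*i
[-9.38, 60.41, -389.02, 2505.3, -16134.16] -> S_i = -9.38*(-6.44)^i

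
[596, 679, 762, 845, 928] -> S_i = 596 + 83*i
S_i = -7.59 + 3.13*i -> [-7.59, -4.46, -1.33, 1.8, 4.93]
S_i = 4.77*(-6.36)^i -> [4.77, -30.34, 192.94, -1227.13, 7804.53]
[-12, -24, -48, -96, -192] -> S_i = -12*2^i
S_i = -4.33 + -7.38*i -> [-4.33, -11.71, -19.09, -26.47, -33.85]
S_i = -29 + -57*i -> [-29, -86, -143, -200, -257]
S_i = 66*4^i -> [66, 264, 1056, 4224, 16896]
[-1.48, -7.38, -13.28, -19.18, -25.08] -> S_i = -1.48 + -5.90*i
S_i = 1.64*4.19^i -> [1.64, 6.87, 28.79, 120.64, 505.48]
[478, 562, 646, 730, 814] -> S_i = 478 + 84*i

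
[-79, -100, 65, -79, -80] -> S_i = Random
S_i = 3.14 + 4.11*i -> [3.14, 7.25, 11.36, 15.47, 19.58]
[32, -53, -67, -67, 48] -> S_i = Random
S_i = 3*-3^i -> [3, -9, 27, -81, 243]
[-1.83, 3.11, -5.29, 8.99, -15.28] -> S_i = -1.83*(-1.70)^i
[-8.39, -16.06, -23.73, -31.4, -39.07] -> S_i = -8.39 + -7.67*i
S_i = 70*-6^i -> [70, -420, 2520, -15120, 90720]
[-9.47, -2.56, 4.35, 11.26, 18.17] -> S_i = -9.47 + 6.91*i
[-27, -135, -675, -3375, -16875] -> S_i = -27*5^i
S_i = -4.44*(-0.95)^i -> [-4.44, 4.22, -4.01, 3.81, -3.62]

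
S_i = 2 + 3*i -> [2, 5, 8, 11, 14]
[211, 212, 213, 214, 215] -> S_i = 211 + 1*i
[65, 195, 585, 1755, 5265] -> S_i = 65*3^i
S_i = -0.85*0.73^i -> [-0.85, -0.62, -0.45, -0.33, -0.24]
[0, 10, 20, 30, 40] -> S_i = 0 + 10*i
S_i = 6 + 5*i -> [6, 11, 16, 21, 26]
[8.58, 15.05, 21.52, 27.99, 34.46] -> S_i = 8.58 + 6.47*i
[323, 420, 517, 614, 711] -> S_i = 323 + 97*i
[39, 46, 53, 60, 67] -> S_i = 39 + 7*i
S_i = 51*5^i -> [51, 255, 1275, 6375, 31875]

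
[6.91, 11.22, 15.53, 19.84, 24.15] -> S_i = 6.91 + 4.31*i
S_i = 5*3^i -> [5, 15, 45, 135, 405]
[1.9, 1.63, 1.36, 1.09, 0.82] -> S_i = 1.90 + -0.27*i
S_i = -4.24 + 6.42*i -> [-4.24, 2.18, 8.6, 15.02, 21.44]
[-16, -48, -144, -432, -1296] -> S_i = -16*3^i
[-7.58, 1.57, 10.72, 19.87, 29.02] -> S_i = -7.58 + 9.15*i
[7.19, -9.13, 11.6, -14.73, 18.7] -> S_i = 7.19*(-1.27)^i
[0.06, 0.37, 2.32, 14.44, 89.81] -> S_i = 0.06*6.22^i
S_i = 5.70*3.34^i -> [5.7, 19.04, 63.59, 212.38, 709.35]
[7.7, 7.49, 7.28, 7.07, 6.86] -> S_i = 7.70 + -0.21*i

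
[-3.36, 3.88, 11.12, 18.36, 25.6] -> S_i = -3.36 + 7.24*i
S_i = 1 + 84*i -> [1, 85, 169, 253, 337]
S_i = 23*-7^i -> [23, -161, 1127, -7889, 55223]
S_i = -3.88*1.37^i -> [-3.88, -5.32, -7.28, -9.98, -13.67]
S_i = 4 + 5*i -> [4, 9, 14, 19, 24]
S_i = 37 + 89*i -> [37, 126, 215, 304, 393]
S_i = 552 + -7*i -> [552, 545, 538, 531, 524]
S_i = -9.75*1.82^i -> [-9.75, -17.74, -32.3, -58.78, -106.98]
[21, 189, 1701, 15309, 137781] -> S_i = 21*9^i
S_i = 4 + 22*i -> [4, 26, 48, 70, 92]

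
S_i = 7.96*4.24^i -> [7.96, 33.75, 143.1, 606.75, 2572.63]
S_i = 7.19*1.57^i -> [7.19, 11.29, 17.72, 27.82, 43.68]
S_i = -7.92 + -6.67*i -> [-7.92, -14.59, -21.26, -27.93, -34.6]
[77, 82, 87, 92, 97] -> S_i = 77 + 5*i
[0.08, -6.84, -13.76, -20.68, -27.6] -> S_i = 0.08 + -6.92*i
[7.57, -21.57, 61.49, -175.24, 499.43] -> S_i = 7.57*(-2.85)^i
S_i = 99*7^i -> [99, 693, 4851, 33957, 237699]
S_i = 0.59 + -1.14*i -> [0.59, -0.55, -1.69, -2.83, -3.97]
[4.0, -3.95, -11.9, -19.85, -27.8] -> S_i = 4.00 + -7.95*i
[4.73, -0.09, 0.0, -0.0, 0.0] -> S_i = 4.73*(-0.02)^i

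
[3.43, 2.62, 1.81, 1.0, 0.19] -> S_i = 3.43 + -0.81*i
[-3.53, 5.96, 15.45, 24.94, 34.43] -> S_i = -3.53 + 9.49*i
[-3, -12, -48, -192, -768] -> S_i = -3*4^i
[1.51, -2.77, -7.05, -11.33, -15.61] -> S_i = 1.51 + -4.28*i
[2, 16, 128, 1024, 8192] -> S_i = 2*8^i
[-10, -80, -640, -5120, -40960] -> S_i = -10*8^i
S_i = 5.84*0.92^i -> [5.84, 5.37, 4.94, 4.55, 4.18]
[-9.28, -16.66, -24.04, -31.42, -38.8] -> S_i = -9.28 + -7.38*i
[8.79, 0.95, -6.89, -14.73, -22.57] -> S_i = 8.79 + -7.84*i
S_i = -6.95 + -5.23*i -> [-6.95, -12.18, -17.41, -22.64, -27.87]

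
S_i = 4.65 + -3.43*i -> [4.65, 1.22, -2.21, -5.64, -9.07]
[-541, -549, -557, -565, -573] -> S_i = -541 + -8*i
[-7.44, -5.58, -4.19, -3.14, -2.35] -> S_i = -7.44*0.75^i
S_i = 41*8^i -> [41, 328, 2624, 20992, 167936]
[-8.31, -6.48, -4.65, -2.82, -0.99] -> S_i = -8.31 + 1.83*i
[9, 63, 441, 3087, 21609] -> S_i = 9*7^i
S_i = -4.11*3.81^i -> [-4.11, -15.66, -59.66, -227.31, -866.05]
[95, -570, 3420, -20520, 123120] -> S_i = 95*-6^i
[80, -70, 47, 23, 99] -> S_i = Random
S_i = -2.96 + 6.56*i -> [-2.96, 3.6, 10.16, 16.72, 23.28]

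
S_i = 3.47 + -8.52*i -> [3.47, -5.05, -13.57, -22.09, -30.61]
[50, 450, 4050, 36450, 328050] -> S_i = 50*9^i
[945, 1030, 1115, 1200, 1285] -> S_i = 945 + 85*i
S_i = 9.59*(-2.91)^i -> [9.59, -27.91, 81.21, -236.32, 687.69]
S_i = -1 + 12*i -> [-1, 11, 23, 35, 47]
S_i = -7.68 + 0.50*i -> [-7.68, -7.18, -6.68, -6.18, -5.68]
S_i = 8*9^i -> [8, 72, 648, 5832, 52488]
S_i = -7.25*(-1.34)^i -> [-7.25, 9.72, -13.02, 17.44, -23.38]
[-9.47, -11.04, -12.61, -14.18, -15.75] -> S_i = -9.47 + -1.57*i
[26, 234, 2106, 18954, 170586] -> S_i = 26*9^i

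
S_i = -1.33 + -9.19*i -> [-1.33, -10.52, -19.71, -28.9, -38.09]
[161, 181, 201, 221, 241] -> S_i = 161 + 20*i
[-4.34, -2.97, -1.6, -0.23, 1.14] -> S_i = -4.34 + 1.37*i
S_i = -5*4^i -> [-5, -20, -80, -320, -1280]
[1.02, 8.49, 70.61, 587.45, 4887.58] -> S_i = 1.02*8.32^i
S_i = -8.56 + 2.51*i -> [-8.56, -6.05, -3.54, -1.03, 1.48]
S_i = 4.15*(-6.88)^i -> [4.15, -28.55, 196.44, -1351.49, 9298.26]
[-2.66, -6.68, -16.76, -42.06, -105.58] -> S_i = -2.66*2.51^i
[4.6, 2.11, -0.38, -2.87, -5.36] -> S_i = 4.60 + -2.49*i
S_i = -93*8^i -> [-93, -744, -5952, -47616, -380928]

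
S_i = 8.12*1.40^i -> [8.12, 11.37, 15.92, 22.28, 31.19]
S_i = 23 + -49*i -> [23, -26, -75, -124, -173]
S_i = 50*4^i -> [50, 200, 800, 3200, 12800]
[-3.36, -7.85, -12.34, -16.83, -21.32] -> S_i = -3.36 + -4.49*i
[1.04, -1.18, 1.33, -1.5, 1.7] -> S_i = 1.04*(-1.13)^i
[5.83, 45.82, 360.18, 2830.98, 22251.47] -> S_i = 5.83*7.86^i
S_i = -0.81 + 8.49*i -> [-0.81, 7.68, 16.17, 24.66, 33.15]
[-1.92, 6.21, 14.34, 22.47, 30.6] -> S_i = -1.92 + 8.13*i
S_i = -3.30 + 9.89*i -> [-3.3, 6.59, 16.48, 26.37, 36.26]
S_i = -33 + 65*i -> [-33, 32, 97, 162, 227]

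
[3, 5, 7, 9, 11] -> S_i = 3 + 2*i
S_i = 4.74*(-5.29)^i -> [4.74, -25.07, 132.64, -701.69, 3711.94]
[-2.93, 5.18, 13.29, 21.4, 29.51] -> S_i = -2.93 + 8.11*i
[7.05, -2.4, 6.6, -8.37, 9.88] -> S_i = Random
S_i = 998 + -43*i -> [998, 955, 912, 869, 826]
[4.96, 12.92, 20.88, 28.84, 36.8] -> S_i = 4.96 + 7.96*i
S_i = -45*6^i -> [-45, -270, -1620, -9720, -58320]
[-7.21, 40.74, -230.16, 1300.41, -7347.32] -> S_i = -7.21*(-5.65)^i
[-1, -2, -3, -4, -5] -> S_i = -1 + -1*i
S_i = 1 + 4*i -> [1, 5, 9, 13, 17]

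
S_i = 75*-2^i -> [75, -150, 300, -600, 1200]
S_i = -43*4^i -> [-43, -172, -688, -2752, -11008]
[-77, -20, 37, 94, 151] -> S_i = -77 + 57*i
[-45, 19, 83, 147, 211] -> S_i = -45 + 64*i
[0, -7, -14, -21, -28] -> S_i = 0 + -7*i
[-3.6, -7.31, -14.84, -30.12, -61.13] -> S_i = -3.60*2.03^i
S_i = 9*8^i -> [9, 72, 576, 4608, 36864]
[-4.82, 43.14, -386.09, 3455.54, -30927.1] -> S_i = -4.82*(-8.95)^i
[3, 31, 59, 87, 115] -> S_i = 3 + 28*i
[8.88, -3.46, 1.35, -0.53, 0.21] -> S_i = 8.88*(-0.39)^i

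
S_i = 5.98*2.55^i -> [5.98, 15.25, 38.88, 99.16, 252.85]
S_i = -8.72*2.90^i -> [-8.72, -25.29, -73.34, -212.67, -616.75]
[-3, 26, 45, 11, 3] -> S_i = Random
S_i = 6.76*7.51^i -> [6.76, 50.77, 381.26, 2863.3, 21503.37]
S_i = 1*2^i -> [1, 2, 4, 8, 16]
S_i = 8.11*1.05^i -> [8.11, 8.52, 8.94, 9.39, 9.86]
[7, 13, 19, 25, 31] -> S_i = 7 + 6*i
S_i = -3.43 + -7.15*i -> [-3.43, -10.58, -17.73, -24.88, -32.03]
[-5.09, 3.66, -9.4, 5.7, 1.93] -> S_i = Random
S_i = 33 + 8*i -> [33, 41, 49, 57, 65]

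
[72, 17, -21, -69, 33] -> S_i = Random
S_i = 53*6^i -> [53, 318, 1908, 11448, 68688]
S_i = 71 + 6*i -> [71, 77, 83, 89, 95]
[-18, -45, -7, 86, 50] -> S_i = Random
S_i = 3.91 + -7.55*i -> [3.91, -3.64, -11.19, -18.74, -26.29]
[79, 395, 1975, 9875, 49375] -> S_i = 79*5^i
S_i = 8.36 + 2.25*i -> [8.36, 10.61, 12.86, 15.11, 17.36]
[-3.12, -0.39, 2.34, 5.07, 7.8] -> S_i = -3.12 + 2.73*i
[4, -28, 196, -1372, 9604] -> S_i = 4*-7^i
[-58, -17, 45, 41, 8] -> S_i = Random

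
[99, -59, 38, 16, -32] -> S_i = Random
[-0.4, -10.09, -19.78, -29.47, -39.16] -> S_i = -0.40 + -9.69*i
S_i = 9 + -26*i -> [9, -17, -43, -69, -95]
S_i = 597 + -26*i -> [597, 571, 545, 519, 493]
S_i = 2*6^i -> [2, 12, 72, 432, 2592]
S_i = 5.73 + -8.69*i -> [5.73, -2.96, -11.65, -20.34, -29.03]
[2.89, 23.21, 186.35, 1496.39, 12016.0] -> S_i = 2.89*8.03^i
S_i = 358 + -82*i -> [358, 276, 194, 112, 30]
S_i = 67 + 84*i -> [67, 151, 235, 319, 403]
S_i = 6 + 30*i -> [6, 36, 66, 96, 126]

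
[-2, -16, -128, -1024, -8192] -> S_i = -2*8^i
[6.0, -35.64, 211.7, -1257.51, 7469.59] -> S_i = 6.00*(-5.94)^i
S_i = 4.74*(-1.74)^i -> [4.74, -8.25, 14.35, -24.97, 43.45]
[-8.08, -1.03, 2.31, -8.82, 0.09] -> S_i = Random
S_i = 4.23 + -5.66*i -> [4.23, -1.43, -7.09, -12.75, -18.41]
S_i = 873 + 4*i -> [873, 877, 881, 885, 889]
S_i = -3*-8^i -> [-3, 24, -192, 1536, -12288]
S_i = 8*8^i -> [8, 64, 512, 4096, 32768]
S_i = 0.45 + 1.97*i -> [0.45, 2.42, 4.39, 6.36, 8.33]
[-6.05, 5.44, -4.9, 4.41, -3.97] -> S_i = -6.05*(-0.90)^i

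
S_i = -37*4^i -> [-37, -148, -592, -2368, -9472]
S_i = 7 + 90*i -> [7, 97, 187, 277, 367]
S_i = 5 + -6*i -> [5, -1, -7, -13, -19]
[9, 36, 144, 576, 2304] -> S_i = 9*4^i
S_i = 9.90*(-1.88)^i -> [9.9, -18.61, 34.99, -65.78, 123.67]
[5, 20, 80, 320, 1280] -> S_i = 5*4^i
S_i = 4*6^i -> [4, 24, 144, 864, 5184]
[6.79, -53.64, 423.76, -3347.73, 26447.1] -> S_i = 6.79*(-7.90)^i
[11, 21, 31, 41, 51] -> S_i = 11 + 10*i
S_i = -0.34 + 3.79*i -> [-0.34, 3.45, 7.24, 11.03, 14.82]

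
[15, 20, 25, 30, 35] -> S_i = 15 + 5*i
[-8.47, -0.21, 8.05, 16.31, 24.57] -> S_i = -8.47 + 8.26*i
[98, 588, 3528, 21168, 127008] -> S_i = 98*6^i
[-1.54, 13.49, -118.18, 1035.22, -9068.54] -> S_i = -1.54*(-8.76)^i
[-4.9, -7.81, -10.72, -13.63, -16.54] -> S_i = -4.90 + -2.91*i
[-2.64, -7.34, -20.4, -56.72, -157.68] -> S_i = -2.64*2.78^i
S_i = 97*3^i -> [97, 291, 873, 2619, 7857]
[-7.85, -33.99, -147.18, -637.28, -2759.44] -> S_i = -7.85*4.33^i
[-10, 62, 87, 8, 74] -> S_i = Random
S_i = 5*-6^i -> [5, -30, 180, -1080, 6480]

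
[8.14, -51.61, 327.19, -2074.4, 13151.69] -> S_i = 8.14*(-6.34)^i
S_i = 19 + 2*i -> [19, 21, 23, 25, 27]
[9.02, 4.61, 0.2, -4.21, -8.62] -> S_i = 9.02 + -4.41*i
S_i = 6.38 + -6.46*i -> [6.38, -0.08, -6.54, -13.0, -19.46]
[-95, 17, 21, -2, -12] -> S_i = Random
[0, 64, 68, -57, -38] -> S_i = Random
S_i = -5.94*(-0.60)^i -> [-5.94, 3.56, -2.14, 1.28, -0.77]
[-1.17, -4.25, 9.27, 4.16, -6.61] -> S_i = Random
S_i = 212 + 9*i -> [212, 221, 230, 239, 248]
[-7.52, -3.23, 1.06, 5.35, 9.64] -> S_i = -7.52 + 4.29*i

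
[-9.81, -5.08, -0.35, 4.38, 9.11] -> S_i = -9.81 + 4.73*i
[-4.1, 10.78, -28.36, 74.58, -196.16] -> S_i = -4.10*(-2.63)^i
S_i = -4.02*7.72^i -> [-4.02, -31.03, -239.59, -1849.6, -14278.92]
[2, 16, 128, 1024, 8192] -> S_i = 2*8^i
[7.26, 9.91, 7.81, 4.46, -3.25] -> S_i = Random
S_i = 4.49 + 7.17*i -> [4.49, 11.66, 18.83, 26.0, 33.17]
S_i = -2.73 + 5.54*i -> [-2.73, 2.81, 8.35, 13.89, 19.43]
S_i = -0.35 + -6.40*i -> [-0.35, -6.75, -13.15, -19.55, -25.95]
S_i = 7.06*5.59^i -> [7.06, 39.47, 220.61, 1233.22, 6893.69]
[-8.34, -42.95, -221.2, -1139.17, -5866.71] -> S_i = -8.34*5.15^i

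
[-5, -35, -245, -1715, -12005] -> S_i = -5*7^i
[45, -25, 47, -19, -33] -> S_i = Random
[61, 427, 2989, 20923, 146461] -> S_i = 61*7^i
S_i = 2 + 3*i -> [2, 5, 8, 11, 14]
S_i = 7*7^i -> [7, 49, 343, 2401, 16807]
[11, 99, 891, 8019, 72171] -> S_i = 11*9^i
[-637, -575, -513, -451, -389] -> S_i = -637 + 62*i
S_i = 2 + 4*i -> [2, 6, 10, 14, 18]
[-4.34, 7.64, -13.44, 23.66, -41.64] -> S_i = -4.34*(-1.76)^i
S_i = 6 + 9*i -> [6, 15, 24, 33, 42]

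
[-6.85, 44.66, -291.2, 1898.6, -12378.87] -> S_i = -6.85*(-6.52)^i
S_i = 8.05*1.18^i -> [8.05, 9.5, 11.21, 13.23, 15.61]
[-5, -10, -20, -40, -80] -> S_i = -5*2^i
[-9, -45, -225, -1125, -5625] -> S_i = -9*5^i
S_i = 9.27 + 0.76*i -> [9.27, 10.03, 10.79, 11.55, 12.31]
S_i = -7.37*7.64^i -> [-7.37, -56.31, -430.18, -3286.61, -25109.67]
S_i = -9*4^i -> [-9, -36, -144, -576, -2304]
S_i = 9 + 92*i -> [9, 101, 193, 285, 377]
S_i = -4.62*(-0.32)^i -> [-4.62, 1.48, -0.47, 0.15, -0.05]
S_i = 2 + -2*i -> [2, 0, -2, -4, -6]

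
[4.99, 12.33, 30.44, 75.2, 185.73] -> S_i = 4.99*2.47^i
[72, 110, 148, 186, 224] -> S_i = 72 + 38*i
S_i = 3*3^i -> [3, 9, 27, 81, 243]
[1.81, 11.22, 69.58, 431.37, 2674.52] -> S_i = 1.81*6.20^i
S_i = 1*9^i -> [1, 9, 81, 729, 6561]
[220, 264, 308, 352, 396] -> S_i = 220 + 44*i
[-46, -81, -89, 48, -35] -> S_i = Random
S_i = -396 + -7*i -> [-396, -403, -410, -417, -424]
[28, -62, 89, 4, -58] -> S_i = Random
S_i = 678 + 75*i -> [678, 753, 828, 903, 978]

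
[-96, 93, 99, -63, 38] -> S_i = Random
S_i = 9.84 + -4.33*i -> [9.84, 5.51, 1.18, -3.15, -7.48]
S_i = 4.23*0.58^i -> [4.23, 2.45, 1.42, 0.83, 0.48]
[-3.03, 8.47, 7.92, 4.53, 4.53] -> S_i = Random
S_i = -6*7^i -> [-6, -42, -294, -2058, -14406]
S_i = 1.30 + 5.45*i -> [1.3, 6.75, 12.2, 17.65, 23.1]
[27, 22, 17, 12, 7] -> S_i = 27 + -5*i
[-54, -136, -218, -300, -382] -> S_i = -54 + -82*i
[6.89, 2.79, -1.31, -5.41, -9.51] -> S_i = 6.89 + -4.10*i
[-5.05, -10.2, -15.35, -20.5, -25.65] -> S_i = -5.05 + -5.15*i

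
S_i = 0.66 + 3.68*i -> [0.66, 4.34, 8.02, 11.7, 15.38]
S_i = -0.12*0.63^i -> [-0.12, -0.08, -0.05, -0.03, -0.02]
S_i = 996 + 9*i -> [996, 1005, 1014, 1023, 1032]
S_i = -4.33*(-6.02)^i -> [-4.33, 26.07, -156.92, 944.66, -5686.88]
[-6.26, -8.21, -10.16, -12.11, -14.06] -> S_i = -6.26 + -1.95*i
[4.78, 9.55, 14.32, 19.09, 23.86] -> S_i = 4.78 + 4.77*i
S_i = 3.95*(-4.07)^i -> [3.95, -16.08, 65.43, -266.31, 1083.86]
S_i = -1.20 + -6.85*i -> [-1.2, -8.05, -14.9, -21.75, -28.6]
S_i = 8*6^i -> [8, 48, 288, 1728, 10368]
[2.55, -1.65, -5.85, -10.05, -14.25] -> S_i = 2.55 + -4.20*i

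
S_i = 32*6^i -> [32, 192, 1152, 6912, 41472]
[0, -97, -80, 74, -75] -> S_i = Random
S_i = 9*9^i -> [9, 81, 729, 6561, 59049]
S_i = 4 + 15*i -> [4, 19, 34, 49, 64]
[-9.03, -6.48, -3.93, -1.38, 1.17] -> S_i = -9.03 + 2.55*i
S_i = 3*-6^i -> [3, -18, 108, -648, 3888]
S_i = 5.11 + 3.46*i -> [5.11, 8.57, 12.03, 15.49, 18.95]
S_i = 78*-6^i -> [78, -468, 2808, -16848, 101088]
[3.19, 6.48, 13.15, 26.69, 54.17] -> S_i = 3.19*2.03^i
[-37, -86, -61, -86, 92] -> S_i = Random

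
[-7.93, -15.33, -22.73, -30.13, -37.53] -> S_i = -7.93 + -7.40*i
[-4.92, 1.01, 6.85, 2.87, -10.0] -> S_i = Random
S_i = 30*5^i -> [30, 150, 750, 3750, 18750]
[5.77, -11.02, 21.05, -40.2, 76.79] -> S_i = 5.77*(-1.91)^i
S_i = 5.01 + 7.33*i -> [5.01, 12.34, 19.67, 27.0, 34.33]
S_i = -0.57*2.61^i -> [-0.57, -1.49, -3.88, -10.13, -26.45]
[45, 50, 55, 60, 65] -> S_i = 45 + 5*i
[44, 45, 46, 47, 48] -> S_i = 44 + 1*i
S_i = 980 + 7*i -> [980, 987, 994, 1001, 1008]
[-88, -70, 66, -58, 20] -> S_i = Random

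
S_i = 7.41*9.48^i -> [7.41, 70.25, 665.94, 6313.11, 59848.26]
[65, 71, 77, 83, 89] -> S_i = 65 + 6*i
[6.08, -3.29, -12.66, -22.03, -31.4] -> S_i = 6.08 + -9.37*i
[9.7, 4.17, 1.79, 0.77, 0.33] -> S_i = 9.70*0.43^i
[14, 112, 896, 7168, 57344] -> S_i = 14*8^i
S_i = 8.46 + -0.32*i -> [8.46, 8.14, 7.82, 7.5, 7.18]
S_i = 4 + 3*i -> [4, 7, 10, 13, 16]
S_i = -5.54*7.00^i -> [-5.54, -38.78, -271.46, -1900.22, -13301.54]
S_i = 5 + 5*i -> [5, 10, 15, 20, 25]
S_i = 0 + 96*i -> [0, 96, 192, 288, 384]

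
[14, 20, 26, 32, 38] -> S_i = 14 + 6*i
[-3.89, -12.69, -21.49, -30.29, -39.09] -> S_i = -3.89 + -8.80*i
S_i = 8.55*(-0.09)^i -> [8.55, -0.77, 0.07, -0.01, 0.0]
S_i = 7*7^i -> [7, 49, 343, 2401, 16807]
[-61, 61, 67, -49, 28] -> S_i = Random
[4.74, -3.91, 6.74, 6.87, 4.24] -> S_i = Random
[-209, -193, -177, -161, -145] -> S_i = -209 + 16*i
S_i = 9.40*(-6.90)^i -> [9.4, -64.86, 447.53, -3087.98, 21307.09]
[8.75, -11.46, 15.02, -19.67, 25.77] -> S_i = 8.75*(-1.31)^i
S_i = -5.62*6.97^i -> [-5.62, -39.17, -273.02, -1902.98, -13263.78]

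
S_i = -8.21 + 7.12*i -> [-8.21, -1.09, 6.03, 13.15, 20.27]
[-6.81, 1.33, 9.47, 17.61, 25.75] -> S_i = -6.81 + 8.14*i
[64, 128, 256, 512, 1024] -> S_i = 64*2^i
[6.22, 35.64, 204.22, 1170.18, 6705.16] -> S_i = 6.22*5.73^i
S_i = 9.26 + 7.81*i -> [9.26, 17.07, 24.88, 32.69, 40.5]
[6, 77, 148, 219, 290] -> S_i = 6 + 71*i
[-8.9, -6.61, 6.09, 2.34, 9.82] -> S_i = Random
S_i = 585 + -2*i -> [585, 583, 581, 579, 577]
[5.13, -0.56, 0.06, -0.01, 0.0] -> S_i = 5.13*(-0.11)^i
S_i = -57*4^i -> [-57, -228, -912, -3648, -14592]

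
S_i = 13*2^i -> [13, 26, 52, 104, 208]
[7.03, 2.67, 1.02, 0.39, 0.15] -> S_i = 7.03*0.38^i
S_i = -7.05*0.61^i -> [-7.05, -4.3, -2.62, -1.6, -0.98]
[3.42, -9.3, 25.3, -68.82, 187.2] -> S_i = 3.42*(-2.72)^i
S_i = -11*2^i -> [-11, -22, -44, -88, -176]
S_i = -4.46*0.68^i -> [-4.46, -3.03, -2.06, -1.4, -0.95]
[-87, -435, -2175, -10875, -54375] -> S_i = -87*5^i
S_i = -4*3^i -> [-4, -12, -36, -108, -324]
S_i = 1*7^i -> [1, 7, 49, 343, 2401]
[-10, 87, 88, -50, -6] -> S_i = Random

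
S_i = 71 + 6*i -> [71, 77, 83, 89, 95]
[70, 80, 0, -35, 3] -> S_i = Random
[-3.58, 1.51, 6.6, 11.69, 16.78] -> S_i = -3.58 + 5.09*i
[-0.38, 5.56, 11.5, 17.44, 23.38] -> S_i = -0.38 + 5.94*i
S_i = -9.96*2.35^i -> [-9.96, -23.41, -55.0, -129.26, -303.76]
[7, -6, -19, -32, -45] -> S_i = 7 + -13*i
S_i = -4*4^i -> [-4, -16, -64, -256, -1024]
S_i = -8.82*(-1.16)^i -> [-8.82, 10.23, -11.87, 13.77, -15.97]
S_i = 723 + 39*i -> [723, 762, 801, 840, 879]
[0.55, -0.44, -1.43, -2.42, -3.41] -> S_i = 0.55 + -0.99*i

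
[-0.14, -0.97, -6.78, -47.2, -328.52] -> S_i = -0.14*6.96^i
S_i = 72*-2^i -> [72, -144, 288, -576, 1152]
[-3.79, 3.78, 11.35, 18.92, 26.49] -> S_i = -3.79 + 7.57*i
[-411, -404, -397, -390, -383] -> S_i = -411 + 7*i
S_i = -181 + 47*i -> [-181, -134, -87, -40, 7]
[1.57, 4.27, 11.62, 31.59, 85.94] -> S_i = 1.57*2.72^i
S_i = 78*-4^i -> [78, -312, 1248, -4992, 19968]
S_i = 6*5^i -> [6, 30, 150, 750, 3750]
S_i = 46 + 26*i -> [46, 72, 98, 124, 150]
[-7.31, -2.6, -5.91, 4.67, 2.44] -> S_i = Random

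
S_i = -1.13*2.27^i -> [-1.13, -2.57, -5.82, -13.22, -30.0]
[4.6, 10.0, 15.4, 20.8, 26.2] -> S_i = 4.60 + 5.40*i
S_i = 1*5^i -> [1, 5, 25, 125, 625]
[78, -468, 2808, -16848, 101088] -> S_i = 78*-6^i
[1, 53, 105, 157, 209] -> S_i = 1 + 52*i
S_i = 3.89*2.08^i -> [3.89, 8.09, 16.83, 35.01, 72.81]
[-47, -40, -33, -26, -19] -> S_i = -47 + 7*i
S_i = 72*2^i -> [72, 144, 288, 576, 1152]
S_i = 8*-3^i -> [8, -24, 72, -216, 648]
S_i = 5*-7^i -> [5, -35, 245, -1715, 12005]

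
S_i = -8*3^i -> [-8, -24, -72, -216, -648]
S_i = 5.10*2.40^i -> [5.1, 12.24, 29.38, 70.5, 169.21]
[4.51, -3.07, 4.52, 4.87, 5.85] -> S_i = Random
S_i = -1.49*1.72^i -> [-1.49, -2.56, -4.41, -7.58, -13.04]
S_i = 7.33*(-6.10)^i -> [7.33, -44.71, 272.75, -1663.77, 10149.0]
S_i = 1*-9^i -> [1, -9, 81, -729, 6561]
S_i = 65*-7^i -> [65, -455, 3185, -22295, 156065]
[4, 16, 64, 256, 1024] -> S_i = 4*4^i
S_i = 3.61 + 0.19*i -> [3.61, 3.8, 3.99, 4.18, 4.37]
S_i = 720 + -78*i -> [720, 642, 564, 486, 408]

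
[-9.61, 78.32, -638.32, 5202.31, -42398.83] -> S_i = -9.61*(-8.15)^i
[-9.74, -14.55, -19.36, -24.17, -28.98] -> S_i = -9.74 + -4.81*i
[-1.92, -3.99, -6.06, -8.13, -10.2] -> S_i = -1.92 + -2.07*i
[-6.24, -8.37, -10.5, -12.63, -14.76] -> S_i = -6.24 + -2.13*i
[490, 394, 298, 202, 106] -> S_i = 490 + -96*i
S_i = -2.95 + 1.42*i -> [-2.95, -1.53, -0.11, 1.31, 2.73]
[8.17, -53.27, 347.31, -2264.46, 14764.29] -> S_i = 8.17*(-6.52)^i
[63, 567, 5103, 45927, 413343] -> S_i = 63*9^i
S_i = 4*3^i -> [4, 12, 36, 108, 324]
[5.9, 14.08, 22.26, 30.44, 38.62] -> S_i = 5.90 + 8.18*i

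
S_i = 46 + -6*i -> [46, 40, 34, 28, 22]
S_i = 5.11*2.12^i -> [5.11, 10.83, 22.97, 48.69, 103.22]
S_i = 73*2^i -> [73, 146, 292, 584, 1168]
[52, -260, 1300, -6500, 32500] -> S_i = 52*-5^i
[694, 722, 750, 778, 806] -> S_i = 694 + 28*i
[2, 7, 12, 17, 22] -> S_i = 2 + 5*i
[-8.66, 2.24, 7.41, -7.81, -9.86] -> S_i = Random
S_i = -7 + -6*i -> [-7, -13, -19, -25, -31]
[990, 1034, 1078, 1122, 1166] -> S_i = 990 + 44*i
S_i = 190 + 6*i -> [190, 196, 202, 208, 214]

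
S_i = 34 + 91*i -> [34, 125, 216, 307, 398]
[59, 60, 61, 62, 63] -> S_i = 59 + 1*i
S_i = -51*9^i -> [-51, -459, -4131, -37179, -334611]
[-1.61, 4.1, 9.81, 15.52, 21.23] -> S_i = -1.61 + 5.71*i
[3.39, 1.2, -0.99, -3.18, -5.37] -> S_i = 3.39 + -2.19*i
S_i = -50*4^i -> [-50, -200, -800, -3200, -12800]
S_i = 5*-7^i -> [5, -35, 245, -1715, 12005]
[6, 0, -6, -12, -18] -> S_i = 6 + -6*i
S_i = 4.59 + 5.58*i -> [4.59, 10.17, 15.75, 21.33, 26.91]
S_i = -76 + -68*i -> [-76, -144, -212, -280, -348]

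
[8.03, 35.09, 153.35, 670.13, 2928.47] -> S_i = 8.03*4.37^i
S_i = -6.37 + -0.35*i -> [-6.37, -6.72, -7.07, -7.42, -7.77]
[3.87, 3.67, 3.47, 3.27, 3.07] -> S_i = 3.87 + -0.20*i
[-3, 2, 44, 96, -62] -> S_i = Random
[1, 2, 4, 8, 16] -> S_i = 1*2^i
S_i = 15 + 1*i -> [15, 16, 17, 18, 19]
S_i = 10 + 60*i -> [10, 70, 130, 190, 250]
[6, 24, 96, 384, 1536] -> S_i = 6*4^i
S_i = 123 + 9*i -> [123, 132, 141, 150, 159]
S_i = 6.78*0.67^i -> [6.78, 4.54, 3.04, 2.04, 1.37]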